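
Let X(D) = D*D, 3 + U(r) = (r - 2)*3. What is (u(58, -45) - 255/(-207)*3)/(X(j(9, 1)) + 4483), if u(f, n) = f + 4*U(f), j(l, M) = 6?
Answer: 16599/103937 ≈ 0.15970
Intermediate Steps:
U(r) = -9 + 3*r (U(r) = -3 + (r - 2)*3 = -3 + (-2 + r)*3 = -3 + (-6 + 3*r) = -9 + 3*r)
u(f, n) = -36 + 13*f (u(f, n) = f + 4*(-9 + 3*f) = f + (-36 + 12*f) = -36 + 13*f)
X(D) = D**2
(u(58, -45) - 255/(-207)*3)/(X(j(9, 1)) + 4483) = ((-36 + 13*58) - 255/(-207)*3)/(6**2 + 4483) = ((-36 + 754) - 255*(-1/207)*3)/(36 + 4483) = (718 + (85/69)*3)/4519 = (718 + 85/23)*(1/4519) = (16599/23)*(1/4519) = 16599/103937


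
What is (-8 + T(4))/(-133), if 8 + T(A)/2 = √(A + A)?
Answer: 24/133 - 4*√2/133 ≈ 0.13792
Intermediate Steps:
T(A) = -16 + 2*√2*√A (T(A) = -16 + 2*√(A + A) = -16 + 2*√(2*A) = -16 + 2*(√2*√A) = -16 + 2*√2*√A)
(-8 + T(4))/(-133) = (-8 + (-16 + 2*√2*√4))/(-133) = -(-8 + (-16 + 2*√2*2))/133 = -(-8 + (-16 + 4*√2))/133 = -(-24 + 4*√2)/133 = 24/133 - 4*√2/133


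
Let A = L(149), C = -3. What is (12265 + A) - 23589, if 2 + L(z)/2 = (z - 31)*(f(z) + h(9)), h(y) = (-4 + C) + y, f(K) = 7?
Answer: -9204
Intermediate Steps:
h(y) = -7 + y (h(y) = (-4 - 3) + y = -7 + y)
L(z) = -562 + 18*z (L(z) = -4 + 2*((z - 31)*(7 + (-7 + 9))) = -4 + 2*((-31 + z)*(7 + 2)) = -4 + 2*((-31 + z)*9) = -4 + 2*(-279 + 9*z) = -4 + (-558 + 18*z) = -562 + 18*z)
A = 2120 (A = -562 + 18*149 = -562 + 2682 = 2120)
(12265 + A) - 23589 = (12265 + 2120) - 23589 = 14385 - 23589 = -9204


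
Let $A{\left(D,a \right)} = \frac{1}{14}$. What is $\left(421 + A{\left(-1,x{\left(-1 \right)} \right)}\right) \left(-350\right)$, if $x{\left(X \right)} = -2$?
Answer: $-147375$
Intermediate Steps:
$A{\left(D,a \right)} = \frac{1}{14}$
$\left(421 + A{\left(-1,x{\left(-1 \right)} \right)}\right) \left(-350\right) = \left(421 + \frac{1}{14}\right) \left(-350\right) = \frac{5895}{14} \left(-350\right) = -147375$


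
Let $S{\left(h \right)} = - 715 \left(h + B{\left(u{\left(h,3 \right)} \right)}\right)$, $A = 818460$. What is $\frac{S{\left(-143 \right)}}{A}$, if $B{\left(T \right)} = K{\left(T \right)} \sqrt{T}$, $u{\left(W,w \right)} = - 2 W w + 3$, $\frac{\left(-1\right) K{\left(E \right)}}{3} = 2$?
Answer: $\frac{20449}{163692} + \frac{143 \sqrt{861}}{27282} \approx 0.27873$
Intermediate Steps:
$K{\left(E \right)} = -6$ ($K{\left(E \right)} = \left(-3\right) 2 = -6$)
$u{\left(W,w \right)} = 3 - 2 W w$ ($u{\left(W,w \right)} = - 2 W w + 3 = 3 - 2 W w$)
$B{\left(T \right)} = - 6 \sqrt{T}$
$S{\left(h \right)} = - 715 h + 4290 \sqrt{3 - 6 h}$ ($S{\left(h \right)} = - 715 \left(h - 6 \sqrt{3 - 2 h 3}\right) = - 715 \left(h - 6 \sqrt{3 - 6 h}\right) = - 715 h + 4290 \sqrt{3 - 6 h}$)
$\frac{S{\left(-143 \right)}}{A} = \frac{\left(-715\right) \left(-143\right) + 4290 \sqrt{3 - -858}}{818460} = \left(102245 + 4290 \sqrt{3 + 858}\right) \frac{1}{818460} = \left(102245 + 4290 \sqrt{861}\right) \frac{1}{818460} = \frac{20449}{163692} + \frac{143 \sqrt{861}}{27282}$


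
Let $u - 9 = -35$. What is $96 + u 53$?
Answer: $-1282$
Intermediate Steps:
$u = -26$ ($u = 9 - 35 = -26$)
$96 + u 53 = 96 - 1378 = -1282$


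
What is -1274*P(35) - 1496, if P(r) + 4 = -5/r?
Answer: 3782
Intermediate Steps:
P(r) = -4 - 5/r
-1274*P(35) - 1496 = -1274*(-4 - 5/35) - 1496 = -1274*(-4 - 5*1/35) - 1496 = -1274*(-4 - ⅐) - 1496 = -1274*(-29/7) - 1496 = 5278 - 1496 = 3782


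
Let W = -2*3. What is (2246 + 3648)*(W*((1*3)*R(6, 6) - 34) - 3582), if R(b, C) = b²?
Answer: -23729244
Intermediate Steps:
W = -6
(2246 + 3648)*(W*((1*3)*R(6, 6) - 34) - 3582) = (2246 + 3648)*(-6*((1*3)*6² - 34) - 3582) = 5894*(-6*(3*36 - 34) - 3582) = 5894*(-6*(108 - 34) - 3582) = 5894*(-6*74 - 3582) = 5894*(-444 - 3582) = 5894*(-4026) = -23729244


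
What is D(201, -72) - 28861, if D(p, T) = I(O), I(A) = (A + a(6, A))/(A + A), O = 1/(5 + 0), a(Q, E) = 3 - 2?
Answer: -28858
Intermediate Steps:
a(Q, E) = 1
O = ⅕ (O = 1/5 = ⅕ ≈ 0.20000)
I(A) = (1 + A)/(2*A) (I(A) = (A + 1)/(A + A) = (1 + A)/((2*A)) = (1/(2*A))*(1 + A) = (1 + A)/(2*A))
D(p, T) = 3 (D(p, T) = (1 + ⅕)/(2*(⅕)) = (½)*5*(6/5) = 3)
D(201, -72) - 28861 = 3 - 28861 = -28858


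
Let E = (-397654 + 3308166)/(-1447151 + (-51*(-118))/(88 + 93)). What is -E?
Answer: 526802672/261928313 ≈ 2.0112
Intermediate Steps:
E = -526802672/261928313 (E = 2910512/(-1447151 + 6018/181) = 2910512/(-261928313/181) = 2910512*(-181/261928313) = -526802672/261928313 ≈ -2.0112)
-E = -1*(-526802672/261928313) = 526802672/261928313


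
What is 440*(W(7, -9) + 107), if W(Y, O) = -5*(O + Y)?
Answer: 51480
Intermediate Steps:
W(Y, O) = -5*O - 5*Y
440*(W(7, -9) + 107) = 440*((-5*(-9) - 5*7) + 107) = 440*((45 - 35) + 107) = 440*(10 + 107) = 440*117 = 51480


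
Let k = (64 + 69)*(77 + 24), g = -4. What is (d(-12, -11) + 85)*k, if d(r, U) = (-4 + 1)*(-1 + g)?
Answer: 1343300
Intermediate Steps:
d(r, U) = 15 (d(r, U) = (-4 + 1)*(-1 - 4) = -3*(-5) = 15)
k = 13433 (k = 133*101 = 13433)
(d(-12, -11) + 85)*k = (15 + 85)*13433 = 100*13433 = 1343300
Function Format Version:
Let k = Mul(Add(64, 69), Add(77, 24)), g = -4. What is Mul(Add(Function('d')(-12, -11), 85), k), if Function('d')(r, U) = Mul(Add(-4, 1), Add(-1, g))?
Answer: 1343300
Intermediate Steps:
Function('d')(r, U) = 15 (Function('d')(r, U) = Mul(Add(-4, 1), Add(-1, -4)) = Mul(-3, -5) = 15)
k = 13433 (k = Mul(133, 101) = 13433)
Mul(Add(Function('d')(-12, -11), 85), k) = Mul(Add(15, 85), 13433) = Mul(100, 13433) = 1343300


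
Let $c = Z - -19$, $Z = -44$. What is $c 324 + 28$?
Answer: $-8072$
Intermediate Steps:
$c = -25$ ($c = -44 - -19 = -44 + 19 = -25$)
$c 324 + 28 = \left(-25\right) 324 + 28 = -8100 + 28 = -8072$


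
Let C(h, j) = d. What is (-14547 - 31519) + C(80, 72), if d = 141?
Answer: -45925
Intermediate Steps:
C(h, j) = 141
(-14547 - 31519) + C(80, 72) = (-14547 - 31519) + 141 = -46066 + 141 = -45925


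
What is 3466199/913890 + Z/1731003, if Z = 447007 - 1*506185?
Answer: 1981972895059/527315443890 ≈ 3.7586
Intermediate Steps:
Z = -59178 (Z = 447007 - 506185 = -59178)
3466199/913890 + Z/1731003 = 3466199/913890 - 59178/1731003 = 3466199*(1/913890) - 59178*1/1731003 = 3466199/913890 - 19726/577001 = 1981972895059/527315443890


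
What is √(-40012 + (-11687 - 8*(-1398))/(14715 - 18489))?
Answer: I*√569892058590/3774 ≈ 200.03*I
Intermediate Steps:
√(-40012 + (-11687 - 8*(-1398))/(14715 - 18489)) = √(-40012 + (-11687 + 11184)/(-3774)) = √(-40012 - 503*(-1/3774)) = √(-40012 + 503/3774) = √(-151004785/3774) = I*√569892058590/3774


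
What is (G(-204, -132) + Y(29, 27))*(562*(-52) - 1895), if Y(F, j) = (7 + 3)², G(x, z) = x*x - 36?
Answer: -1297039920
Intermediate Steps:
G(x, z) = -36 + x² (G(x, z) = x² - 36 = -36 + x²)
Y(F, j) = 100 (Y(F, j) = 10² = 100)
(G(-204, -132) + Y(29, 27))*(562*(-52) - 1895) = ((-36 + (-204)²) + 100)*(562*(-52) - 1895) = ((-36 + 41616) + 100)*(-29224 - 1895) = (41580 + 100)*(-31119) = 41680*(-31119) = -1297039920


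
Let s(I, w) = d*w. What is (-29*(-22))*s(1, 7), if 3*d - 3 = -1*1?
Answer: 8932/3 ≈ 2977.3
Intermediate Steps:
d = 2/3 (d = 1 + (-1*1)/3 = 1 + (1/3)*(-1) = 1 - 1/3 = 2/3 ≈ 0.66667)
s(I, w) = 2*w/3
(-29*(-22))*s(1, 7) = (-29*(-22))*((2/3)*7) = 638*(14/3) = 8932/3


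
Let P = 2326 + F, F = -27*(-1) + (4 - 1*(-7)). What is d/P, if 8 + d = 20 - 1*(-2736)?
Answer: 229/197 ≈ 1.1624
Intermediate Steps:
d = 2748 (d = -8 + (20 - 1*(-2736)) = -8 + (20 + 2736) = -8 + 2756 = 2748)
F = 38 (F = 27 + (4 + 7) = 27 + 11 = 38)
P = 2364 (P = 2326 + 38 = 2364)
d/P = 2748/2364 = 2748*(1/2364) = 229/197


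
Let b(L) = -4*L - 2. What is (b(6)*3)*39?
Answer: -3042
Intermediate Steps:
b(L) = -2 - 4*L
(b(6)*3)*39 = ((-2 - 4*6)*3)*39 = ((-2 - 24)*3)*39 = -26*3*39 = -78*39 = -3042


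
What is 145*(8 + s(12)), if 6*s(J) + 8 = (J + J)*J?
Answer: 23780/3 ≈ 7926.7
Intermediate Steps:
s(J) = -4/3 + J²/3 (s(J) = -4/3 + ((J + J)*J)/6 = -4/3 + ((2*J)*J)/6 = -4/3 + (2*J²)/6 = -4/3 + J²/3)
145*(8 + s(12)) = 145*(8 + (-4/3 + (⅓)*12²)) = 145*(8 + (-4/3 + (⅓)*144)) = 145*(8 + (-4/3 + 48)) = 145*(8 + 140/3) = 145*(164/3) = 23780/3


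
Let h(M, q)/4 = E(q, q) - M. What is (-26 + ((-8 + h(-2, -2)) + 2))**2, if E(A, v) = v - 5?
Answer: 2704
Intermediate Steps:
E(A, v) = -5 + v
h(M, q) = -20 - 4*M + 4*q (h(M, q) = 4*((-5 + q) - M) = 4*(-5 + q - M) = -20 - 4*M + 4*q)
(-26 + ((-8 + h(-2, -2)) + 2))**2 = (-26 + ((-8 + (-20 - 4*(-2) + 4*(-2))) + 2))**2 = (-26 + ((-8 + (-20 + 8 - 8)) + 2))**2 = (-26 + ((-8 - 20) + 2))**2 = (-26 + (-28 + 2))**2 = (-26 - 26)**2 = (-52)**2 = 2704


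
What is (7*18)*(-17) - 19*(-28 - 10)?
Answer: -1420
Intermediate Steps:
(7*18)*(-17) - 19*(-28 - 10) = 126*(-17) - 19*(-38) = -2142 - 1*(-722) = -2142 + 722 = -1420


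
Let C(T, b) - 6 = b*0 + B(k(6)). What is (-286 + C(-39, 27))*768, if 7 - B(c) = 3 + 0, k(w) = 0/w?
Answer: -211968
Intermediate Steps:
k(w) = 0
B(c) = 4 (B(c) = 7 - (3 + 0) = 7 - 1*3 = 7 - 3 = 4)
C(T, b) = 10 (C(T, b) = 6 + (b*0 + 4) = 6 + (0 + 4) = 6 + 4 = 10)
(-286 + C(-39, 27))*768 = (-286 + 10)*768 = -276*768 = -211968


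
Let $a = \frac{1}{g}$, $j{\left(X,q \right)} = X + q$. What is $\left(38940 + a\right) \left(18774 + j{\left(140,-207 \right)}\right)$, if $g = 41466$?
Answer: $\frac{30205931768987}{41466} \approx 7.2845 \cdot 10^{8}$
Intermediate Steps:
$a = \frac{1}{41466} \approx 2.4116 \cdot 10^{-5}$
$\left(38940 + a\right) \left(18774 + j{\left(140,-207 \right)}\right) = \left(38940 + \frac{1}{41466}\right) \left(18774 + \left(140 - 207\right)\right) = \frac{1614686041 \left(18774 - 67\right)}{41466} = \frac{1614686041}{41466} \cdot 18707 = \frac{30205931768987}{41466}$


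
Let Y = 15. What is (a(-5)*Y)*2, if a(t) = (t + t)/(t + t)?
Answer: 30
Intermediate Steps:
a(t) = 1 (a(t) = (2*t)/((2*t)) = (2*t)*(1/(2*t)) = 1)
(a(-5)*Y)*2 = (1*15)*2 = 15*2 = 30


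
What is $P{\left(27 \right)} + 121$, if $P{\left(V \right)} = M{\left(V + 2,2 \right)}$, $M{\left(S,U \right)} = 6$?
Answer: $127$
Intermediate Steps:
$P{\left(V \right)} = 6$
$P{\left(27 \right)} + 121 = 6 + 121 = 127$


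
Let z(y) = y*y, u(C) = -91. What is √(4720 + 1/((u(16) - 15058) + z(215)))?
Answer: √1139546983449/15538 ≈ 68.702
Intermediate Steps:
z(y) = y²
√(4720 + 1/((u(16) - 15058) + z(215))) = √(4720 + 1/((-91 - 15058) + 215²)) = √(4720 + 1/(-15149 + 46225)) = √(4720 + 1/31076) = √(146678721/31076) = √1139546983449/15538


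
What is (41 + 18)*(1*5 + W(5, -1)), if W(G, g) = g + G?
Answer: 531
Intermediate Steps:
W(G, g) = G + g
(41 + 18)*(1*5 + W(5, -1)) = (41 + 18)*(1*5 + (5 - 1)) = 59*(5 + 4) = 59*9 = 531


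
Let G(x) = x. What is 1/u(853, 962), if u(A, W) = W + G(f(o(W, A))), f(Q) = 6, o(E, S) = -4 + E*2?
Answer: 1/968 ≈ 0.0010331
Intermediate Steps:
o(E, S) = -4 + 2*E
u(A, W) = 6 + W (u(A, W) = W + 6 = 6 + W)
1/u(853, 962) = 1/(6 + 962) = 1/968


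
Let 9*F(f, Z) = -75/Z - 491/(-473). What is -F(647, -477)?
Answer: -89894/676863 ≈ -0.13281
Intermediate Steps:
F(f, Z) = 491/4257 - 25/(3*Z) (F(f, Z) = (-75/Z - 491/(-473))/9 = (-75/Z - 491*(-1/473))/9 = (-75/Z + 491/473)/9 = (491/473 - 75/Z)/9 = 491/4257 - 25/(3*Z))
-F(647, -477) = -(-35475 + 491*(-477))/(4257*(-477)) = -(-1)*(-35475 - 234207)/(4257*477) = -(-1)*(-269682)/(4257*477) = -1*89894/676863 = -89894/676863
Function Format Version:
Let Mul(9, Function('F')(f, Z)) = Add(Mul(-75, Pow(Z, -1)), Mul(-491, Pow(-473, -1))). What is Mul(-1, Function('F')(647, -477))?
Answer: Rational(-89894, 676863) ≈ -0.13281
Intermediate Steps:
Function('F')(f, Z) = Add(Rational(491, 4257), Mul(Rational(-25, 3), Pow(Z, -1))) (Function('F')(f, Z) = Mul(Rational(1, 9), Add(Mul(-75, Pow(Z, -1)), Mul(-491, Pow(-473, -1)))) = Mul(Rational(1, 9), Add(Mul(-75, Pow(Z, -1)), Mul(-491, Rational(-1, 473)))) = Mul(Rational(1, 9), Add(Mul(-75, Pow(Z, -1)), Rational(491, 473))) = Mul(Rational(1, 9), Add(Rational(491, 473), Mul(-75, Pow(Z, -1)))) = Add(Rational(491, 4257), Mul(Rational(-25, 3), Pow(Z, -1))))
Mul(-1, Function('F')(647, -477)) = Mul(-1, Mul(Rational(1, 4257), Pow(-477, -1), Add(-35475, Mul(491, -477)))) = Mul(-1, Mul(Rational(1, 4257), Rational(-1, 477), Add(-35475, -234207))) = Mul(-1, Mul(Rational(1, 4257), Rational(-1, 477), -269682)) = Mul(-1, Rational(89894, 676863)) = Rational(-89894, 676863)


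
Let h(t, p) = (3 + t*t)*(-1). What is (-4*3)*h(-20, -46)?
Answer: 4836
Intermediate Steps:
h(t, p) = -3 - t² (h(t, p) = (3 + t²)*(-1) = -3 - t²)
(-4*3)*h(-20, -46) = (-4*3)*(-3 - 1*(-20)²) = -12*(-3 - 1*400) = -12*(-3 - 400) = -12*(-403) = 4836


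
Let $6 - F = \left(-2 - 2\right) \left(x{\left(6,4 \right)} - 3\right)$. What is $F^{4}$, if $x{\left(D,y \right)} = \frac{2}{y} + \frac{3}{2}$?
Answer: $16$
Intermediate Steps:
$x{\left(D,y \right)} = \frac{3}{2} + \frac{2}{y}$ ($x{\left(D,y \right)} = \frac{2}{y} + 3 \cdot \frac{1}{2} = \frac{2}{y} + \frac{3}{2} = \frac{3}{2} + \frac{2}{y}$)
$F = 2$ ($F = 6 - \left(-2 - 2\right) \left(\left(\frac{3}{2} + \frac{2}{4}\right) - 3\right) = 6 - - 4 \left(\left(\frac{3}{2} + 2 \cdot \frac{1}{4}\right) - 3\right) = 6 - - 4 \left(\left(\frac{3}{2} + \frac{1}{2}\right) - 3\right) = 6 - - 4 \left(2 - 3\right) = 6 - \left(-4\right) \left(-1\right) = 6 - 4 = 2$)
$F^{4} = 2^{4} = 16$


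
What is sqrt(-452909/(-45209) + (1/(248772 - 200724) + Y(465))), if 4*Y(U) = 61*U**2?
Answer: sqrt(972428139100432606999407)/543050508 ≈ 1815.9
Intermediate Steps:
Y(U) = 61*U**2/4 (Y(U) = (61*U**2)/4 = 61*U**2/4)
sqrt(-452909/(-45209) + (1/(248772 - 200724) + Y(465))) = sqrt(-452909/(-45209) + (1/(248772 - 200724) + (61/4)*465**2)) = sqrt(-452909*(-1/45209) + (1/48048 + (61/4)*216225)) = sqrt(452909/45209 + (1/48048 + 13189725/4)) = sqrt(452909/45209 + 158434976701/48048) = sqrt(7162708623047141/2172202032) = sqrt(972428139100432606999407)/543050508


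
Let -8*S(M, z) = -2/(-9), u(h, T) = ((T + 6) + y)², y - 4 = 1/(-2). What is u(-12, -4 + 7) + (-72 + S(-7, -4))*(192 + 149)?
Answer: -219647/9 ≈ -24405.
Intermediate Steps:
y = 7/2 (y = 4 + 1/(-2) = 4 - ½ = 7/2 ≈ 3.5000)
u(h, T) = (19/2 + T)² (u(h, T) = ((T + 6) + 7/2)² = ((6 + T) + 7/2)² = (19/2 + T)²)
S(M, z) = -1/36 (S(M, z) = -(-1)/(4*(-9)) = -(-1)*(-1)/(4*9) = -⅛*2/9 = -1/36)
u(-12, -4 + 7) + (-72 + S(-7, -4))*(192 + 149) = (19 + 2*(-4 + 7))²/4 + (-72 - 1/36)*(192 + 149) = (19 + 2*3)²/4 - 2593/36*341 = (19 + 6)²/4 - 884213/36 = (¼)*25² - 884213/36 = (¼)*625 - 884213/36 = 625/4 - 884213/36 = -219647/9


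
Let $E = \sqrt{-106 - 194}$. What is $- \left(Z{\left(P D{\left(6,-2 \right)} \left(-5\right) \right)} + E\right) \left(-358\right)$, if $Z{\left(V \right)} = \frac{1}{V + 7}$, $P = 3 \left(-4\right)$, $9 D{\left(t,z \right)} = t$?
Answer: $\frac{358}{47} + 3580 i \sqrt{3} \approx 7.617 + 6200.7 i$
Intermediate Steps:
$D{\left(t,z \right)} = \frac{t}{9}$
$P = -12$
$Z{\left(V \right)} = \frac{1}{7 + V}$
$E = 10 i \sqrt{3}$ ($E = \sqrt{-300} = 10 i \sqrt{3} \approx 17.32 i$)
$- \left(Z{\left(P D{\left(6,-2 \right)} \left(-5\right) \right)} + E\right) \left(-358\right) = - \left(\frac{1}{7 + - 12 \cdot \frac{1}{9} \cdot 6 \left(-5\right)} + 10 i \sqrt{3}\right) \left(-358\right) = - \left(\frac{1}{7 + \left(-12\right) \frac{2}{3} \left(-5\right)} + 10 i \sqrt{3}\right) \left(-358\right) = - \left(\frac{1}{7 - -40} + 10 i \sqrt{3}\right) \left(-358\right) = - \left(\frac{1}{7 + 40} + 10 i \sqrt{3}\right) \left(-358\right) = - \left(\frac{1}{47} + 10 i \sqrt{3}\right) \left(-358\right) = - (- \frac{358}{47} - 3580 i \sqrt{3}) = \frac{358}{47} + 3580 i \sqrt{3}$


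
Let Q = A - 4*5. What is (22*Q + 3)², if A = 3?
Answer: 137641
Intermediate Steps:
Q = -17 (Q = 3 - 4*5 = 3 - 20 = -17)
(22*Q + 3)² = (22*(-17) + 3)² = (-374 + 3)² = (-371)² = 137641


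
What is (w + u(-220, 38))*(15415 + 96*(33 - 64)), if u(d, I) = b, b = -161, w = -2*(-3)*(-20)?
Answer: -3495359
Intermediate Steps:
w = -120 (w = 6*(-20) = -120)
u(d, I) = -161
(w + u(-220, 38))*(15415 + 96*(33 - 64)) = (-120 - 161)*(15415 + 96*(33 - 64)) = -281*(15415 + 96*(-31)) = -281*(15415 - 2976) = -281*12439 = -3495359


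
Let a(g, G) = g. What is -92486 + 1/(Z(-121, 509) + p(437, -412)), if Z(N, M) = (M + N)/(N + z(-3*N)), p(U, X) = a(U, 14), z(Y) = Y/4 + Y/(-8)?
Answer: -24164833961/261281 ≈ -92486.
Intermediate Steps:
z(Y) = Y/8 (z(Y) = Y*(¼) + Y*(-⅛) = Y/4 - Y/8 = Y/8)
p(U, X) = U
Z(N, M) = 8*(M + N)/(5*N) (Z(N, M) = (M + N)/(N + (-3*N)/8) = (M + N)/(N - 3*N/8) = (M + N)/((5*N/8)) = (M + N)*(8/(5*N)) = 8*(M + N)/(5*N))
-92486 + 1/(Z(-121, 509) + p(437, -412)) = -92486 + 1/((8/5)*(509 - 121)/(-121) + 437) = -92486 + 1/((8/5)*(-1/121)*388 + 437) = -92486 + 1/(-3104/605 + 437) = -92486 + 1/(261281/605) = -92486 + 605/261281 = -24164833961/261281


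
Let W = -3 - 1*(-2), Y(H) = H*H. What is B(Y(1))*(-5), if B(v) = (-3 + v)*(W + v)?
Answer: 0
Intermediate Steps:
Y(H) = H**2
W = -1 (W = -3 + 2 = -1)
B(v) = (-1 + v)*(-3 + v) (B(v) = (-3 + v)*(-1 + v) = (-1 + v)*(-3 + v))
B(Y(1))*(-5) = (3 + (1**2)**2 - 4*1**2)*(-5) = (3 + 1**2 - 4*1)*(-5) = (3 + 1 - 4)*(-5) = 0*(-5) = 0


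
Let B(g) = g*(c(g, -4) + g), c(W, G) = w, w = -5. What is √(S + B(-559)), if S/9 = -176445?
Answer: I*√1272729 ≈ 1128.2*I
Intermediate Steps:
c(W, G) = -5
B(g) = g*(-5 + g)
S = -1588005 (S = 9*(-176445) = -1588005)
√(S + B(-559)) = √(-1588005 - 559*(-5 - 559)) = √(-1588005 - 559*(-564)) = √(-1588005 + 315276) = √(-1272729) = I*√1272729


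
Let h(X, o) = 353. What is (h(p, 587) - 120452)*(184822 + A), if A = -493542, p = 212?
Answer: 37076963280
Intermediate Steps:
(h(p, 587) - 120452)*(184822 + A) = (353 - 120452)*(184822 - 493542) = -120099*(-308720) = 37076963280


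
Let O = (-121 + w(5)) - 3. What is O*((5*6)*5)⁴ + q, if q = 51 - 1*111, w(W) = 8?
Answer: -58725000060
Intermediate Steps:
q = -60 (q = 51 - 111 = -60)
O = -116 (O = (-121 + 8) - 3 = -113 - 3 = -116)
O*((5*6)*5)⁴ + q = -116*((5*6)*5)⁴ - 60 = -116*(30*5)⁴ - 60 = -116*150⁴ - 60 = -116*506250000 - 60 = -58725000000 - 60 = -58725000060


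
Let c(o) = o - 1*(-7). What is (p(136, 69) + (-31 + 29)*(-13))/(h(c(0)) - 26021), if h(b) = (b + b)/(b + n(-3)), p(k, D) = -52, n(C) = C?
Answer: 52/52035 ≈ 0.00099933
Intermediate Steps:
c(o) = 7 + o (c(o) = o + 7 = 7 + o)
h(b) = 2*b/(-3 + b) (h(b) = (b + b)/(b - 3) = (2*b)/(-3 + b) = 2*b/(-3 + b))
(p(136, 69) + (-31 + 29)*(-13))/(h(c(0)) - 26021) = (-52 + (-31 + 29)*(-13))/(2*(7 + 0)/(-3 + (7 + 0)) - 26021) = (-52 - 2*(-13))/(2*7/(-3 + 7) - 26021) = (-52 + 26)/(2*7/4 - 26021) = -26/(2*7*(¼) - 26021) = -26/(7/2 - 26021) = -26/(-52035/2) = -26*(-2/52035) = 52/52035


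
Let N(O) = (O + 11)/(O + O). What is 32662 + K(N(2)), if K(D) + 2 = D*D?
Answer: 522729/16 ≈ 32671.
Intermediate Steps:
N(O) = (11 + O)/(2*O) (N(O) = (11 + O)/((2*O)) = (11 + O)*(1/(2*O)) = (11 + O)/(2*O))
K(D) = -2 + D**2 (K(D) = -2 + D*D = -2 + D**2)
32662 + K(N(2)) = 32662 + (-2 + ((1/2)*(11 + 2)/2)**2) = 32662 + (-2 + ((1/2)*(1/2)*13)**2) = 32662 + (-2 + (13/4)**2) = 32662 + (-2 + 169/16) = 32662 + 137/16 = 522729/16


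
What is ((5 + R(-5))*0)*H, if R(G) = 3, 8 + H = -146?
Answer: 0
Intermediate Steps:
H = -154 (H = -8 - 146 = -154)
((5 + R(-5))*0)*H = ((5 + 3)*0)*(-154) = (8*0)*(-154) = 0*(-154) = 0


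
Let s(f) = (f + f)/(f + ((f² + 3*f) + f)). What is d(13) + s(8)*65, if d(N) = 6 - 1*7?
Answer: 9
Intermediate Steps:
s(f) = 2*f/(f² + 5*f) (s(f) = (2*f)/(f + (f² + 4*f)) = (2*f)/(f² + 5*f) = 2*f/(f² + 5*f))
d(N) = -1 (d(N) = 6 - 7 = -1)
d(13) + s(8)*65 = -1 + (2/(5 + 8))*65 = -1 + (2/13)*65 = -1 + 10 = 9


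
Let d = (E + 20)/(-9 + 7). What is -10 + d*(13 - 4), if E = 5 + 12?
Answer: -353/2 ≈ -176.50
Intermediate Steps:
E = 17
d = -37/2 (d = (17 + 20)/(-9 + 7) = 37/(-2) = 37*(-1/2) = -37/2 ≈ -18.500)
-10 + d*(13 - 4) = -10 - 37*(13 - 4)/2 = -10 - 37/2*9 = -10 - 333/2 = -353/2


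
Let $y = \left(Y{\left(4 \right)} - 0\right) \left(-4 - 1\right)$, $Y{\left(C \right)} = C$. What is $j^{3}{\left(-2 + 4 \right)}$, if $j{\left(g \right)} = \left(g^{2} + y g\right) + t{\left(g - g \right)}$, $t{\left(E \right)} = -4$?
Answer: $-64000$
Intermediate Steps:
$y = -20$ ($y = \left(4 - 0\right) \left(-4 - 1\right) = \left(4 + 0\right) \left(-5\right) = 4 \left(-5\right) = -20$)
$j{\left(g \right)} = -4 + g^{2} - 20 g$ ($j{\left(g \right)} = \left(g^{2} - 20 g\right) - 4 = -4 + g^{2} - 20 g$)
$j^{3}{\left(-2 + 4 \right)} = \left(-4 + \left(-2 + 4\right)^{2} - 20 \left(-2 + 4\right)\right)^{3} = \left(-4 + 2^{2} - 40\right)^{3} = \left(-4 + 4 - 40\right)^{3} = \left(-40\right)^{3} = -64000$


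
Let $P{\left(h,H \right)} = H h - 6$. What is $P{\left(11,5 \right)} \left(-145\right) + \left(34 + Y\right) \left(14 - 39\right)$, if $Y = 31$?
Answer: $-8730$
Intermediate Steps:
$P{\left(h,H \right)} = -6 + H h$
$P{\left(11,5 \right)} \left(-145\right) + \left(34 + Y\right) \left(14 - 39\right) = \left(-6 + 5 \cdot 11\right) \left(-145\right) + \left(34 + 31\right) \left(14 - 39\right) = \left(-6 + 55\right) \left(-145\right) + 65 \left(-25\right) = 49 \left(-145\right) - 1625 = -7105 - 1625 = -8730$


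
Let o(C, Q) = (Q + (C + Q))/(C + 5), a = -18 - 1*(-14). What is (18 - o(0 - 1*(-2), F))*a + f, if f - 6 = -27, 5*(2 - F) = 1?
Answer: -449/5 ≈ -89.800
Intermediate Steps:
F = 9/5 (F = 2 - ⅕*1 = 2 - ⅕ = 9/5 ≈ 1.8000)
a = -4 (a = -18 + 14 = -4)
f = -21 (f = 6 - 27 = -21)
o(C, Q) = (C + 2*Q)/(5 + C)
(18 - o(0 - 1*(-2), F))*a + f = (18 - ((0 - 1*(-2)) + 2*(9/5))/(5 + (0 - 1*(-2))))*(-4) - 21 = (18 - ((0 + 2) + 18/5)/(5 + (0 + 2)))*(-4) - 21 = (18 - (2 + 18/5)/(5 + 2))*(-4) - 21 = (18 - 28/(7*5))*(-4) - 21 = (18 - 1*⅘)*(-4) - 21 = (18 - ⅘)*(-4) - 21 = (86/5)*(-4) - 21 = -344/5 - 21 = -449/5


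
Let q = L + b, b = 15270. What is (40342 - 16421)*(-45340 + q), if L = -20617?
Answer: -1212483727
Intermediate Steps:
q = -5347 (q = -20617 + 15270 = -5347)
(40342 - 16421)*(-45340 + q) = (40342 - 16421)*(-45340 - 5347) = 23921*(-50687) = -1212483727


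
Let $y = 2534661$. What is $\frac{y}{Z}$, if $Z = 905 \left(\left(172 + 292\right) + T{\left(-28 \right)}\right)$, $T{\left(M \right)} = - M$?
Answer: $\frac{20607}{3620} \approx 5.6925$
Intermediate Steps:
$Z = 445260$ ($Z = 905 \left(\left(172 + 292\right) - -28\right) = 905 \left(464 + 28\right) = 905 \cdot 492 = 445260$)
$\frac{y}{Z} = \frac{2534661}{445260} = 2534661 \cdot \frac{1}{445260} = \frac{20607}{3620}$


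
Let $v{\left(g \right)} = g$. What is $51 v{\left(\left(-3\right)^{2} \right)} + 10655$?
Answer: $11114$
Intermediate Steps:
$51 v{\left(\left(-3\right)^{2} \right)} + 10655 = 51 \left(-3\right)^{2} + 10655 = 51 \cdot 9 + 10655 = 459 + 10655 = 11114$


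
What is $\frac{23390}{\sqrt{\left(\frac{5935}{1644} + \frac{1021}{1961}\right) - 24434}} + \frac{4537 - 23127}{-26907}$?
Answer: $\frac{18590}{26907} - \frac{46780 i \sqrt{63477522052308687}}{78759064597} \approx 0.6909 - 149.65 i$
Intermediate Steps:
$\frac{23390}{\sqrt{\left(\frac{5935}{1644} + \frac{1021}{1961}\right) - 24434}} + \frac{4537 - 23127}{-26907} = \frac{23390}{\sqrt{\left(5935 \cdot \frac{1}{1644} + 1021 \cdot \frac{1}{1961}\right) - 24434}} - - \frac{18590}{26907} = \frac{23390}{\sqrt{\left(\frac{5935}{1644} + \frac{1021}{1961}\right) - 24434}} + \frac{18590}{26907} = \frac{23390}{\sqrt{\frac{13317059}{3223884} - 24434}} + \frac{18590}{26907} = \frac{23390}{\sqrt{- \frac{78759064597}{3223884}}} + \frac{18590}{26907} = \frac{23390}{\frac{1}{1611942} i \sqrt{63477522052308687}} + \frac{18590}{26907} = 23390 \left(- \frac{2 i \sqrt{63477522052308687}}{78759064597}\right) + \frac{18590}{26907} = - \frac{46780 i \sqrt{63477522052308687}}{78759064597} + \frac{18590}{26907} = \frac{18590}{26907} - \frac{46780 i \sqrt{63477522052308687}}{78759064597}$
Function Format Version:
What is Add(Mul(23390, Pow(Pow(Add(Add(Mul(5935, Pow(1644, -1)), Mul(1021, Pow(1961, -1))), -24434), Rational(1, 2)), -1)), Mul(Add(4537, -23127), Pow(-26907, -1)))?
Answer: Add(Rational(18590, 26907), Mul(Rational(-46780, 78759064597), I, Pow(63477522052308687, Rational(1, 2)))) ≈ Add(0.69090, Mul(-149.65, I))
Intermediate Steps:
Add(Mul(23390, Pow(Pow(Add(Add(Mul(5935, Pow(1644, -1)), Mul(1021, Pow(1961, -1))), -24434), Rational(1, 2)), -1)), Mul(Add(4537, -23127), Pow(-26907, -1))) = Add(Mul(23390, Pow(Pow(Add(Add(Mul(5935, Rational(1, 1644)), Mul(1021, Rational(1, 1961))), -24434), Rational(1, 2)), -1)), Mul(-18590, Rational(-1, 26907))) = Add(Mul(23390, Pow(Pow(Add(Add(Rational(5935, 1644), Rational(1021, 1961)), -24434), Rational(1, 2)), -1)), Rational(18590, 26907)) = Add(Mul(23390, Pow(Pow(Add(Rational(13317059, 3223884), -24434), Rational(1, 2)), -1)), Rational(18590, 26907)) = Add(Mul(23390, Pow(Pow(Rational(-78759064597, 3223884), Rational(1, 2)), -1)), Rational(18590, 26907)) = Add(Mul(23390, Pow(Mul(Rational(1, 1611942), I, Pow(63477522052308687, Rational(1, 2))), -1)), Rational(18590, 26907)) = Add(Mul(23390, Mul(Rational(-2, 78759064597), I, Pow(63477522052308687, Rational(1, 2)))), Rational(18590, 26907)) = Add(Mul(Rational(-46780, 78759064597), I, Pow(63477522052308687, Rational(1, 2))), Rational(18590, 26907)) = Add(Rational(18590, 26907), Mul(Rational(-46780, 78759064597), I, Pow(63477522052308687, Rational(1, 2))))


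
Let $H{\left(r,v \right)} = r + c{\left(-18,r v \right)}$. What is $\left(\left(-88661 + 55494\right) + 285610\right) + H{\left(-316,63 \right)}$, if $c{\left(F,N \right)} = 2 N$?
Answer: $212311$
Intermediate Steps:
$H{\left(r,v \right)} = r + 2 r v$
$\left(\left(-88661 + 55494\right) + 285610\right) + H{\left(-316,63 \right)} = \left(\left(-88661 + 55494\right) + 285610\right) - 316 \left(1 + 2 \cdot 63\right) = \left(-33167 + 285610\right) - 316 \left(1 + 126\right) = 252443 - 40132 = 212311$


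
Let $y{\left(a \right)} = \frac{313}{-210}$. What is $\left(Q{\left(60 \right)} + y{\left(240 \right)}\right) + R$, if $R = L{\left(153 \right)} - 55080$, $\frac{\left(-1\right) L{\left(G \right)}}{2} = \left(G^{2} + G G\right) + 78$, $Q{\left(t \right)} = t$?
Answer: $- \frac{31250833}{210} \approx -1.4881 \cdot 10^{5}$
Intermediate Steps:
$y{\left(a \right)} = - \frac{313}{210}$ ($y{\left(a \right)} = 313 \left(- \frac{1}{210}\right) = - \frac{313}{210}$)
$L{\left(G \right)} = -156 - 4 G^{2}$ ($L{\left(G \right)} = - 2 \left(\left(G^{2} + G G\right) + 78\right) = - 2 \left(\left(G^{2} + G^{2}\right) + 78\right) = - 2 \left(2 G^{2} + 78\right) = - 2 \left(78 + 2 G^{2}\right) = -156 - 4 G^{2}$)
$R = -148872$ ($R = \left(-156 - 4 \cdot 153^{2}\right) - 55080 = \left(-156 - 93636\right) - 55080 = -93792 - 55080 = -148872$)
$\left(Q{\left(60 \right)} + y{\left(240 \right)}\right) + R = \left(60 - \frac{313}{210}\right) - 148872 = \frac{12287}{210} - 148872 = - \frac{31250833}{210}$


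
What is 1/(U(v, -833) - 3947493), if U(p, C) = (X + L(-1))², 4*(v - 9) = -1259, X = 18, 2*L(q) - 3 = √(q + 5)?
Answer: -4/15788291 ≈ -2.5335e-7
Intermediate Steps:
L(q) = 3/2 + √(5 + q)/2 (L(q) = 3/2 + √(q + 5)/2 = 3/2 + √(5 + q)/2)
v = -1223/4 (v = 9 + (¼)*(-1259) = 9 - 1259/4 = -1223/4 ≈ -305.75)
U(p, C) = 1681/4 (U(p, C) = (18 + (3/2 + √(5 - 1)/2))² = (18 + (3/2 + √4/2))² = (18 + (3/2 + (½)*2))² = (18 + (3/2 + 1))² = (18 + 5/2)² = (41/2)² = 1681/4)
1/(U(v, -833) - 3947493) = 1/(1681/4 - 3947493) = 1/(-15788291/4) = -4/15788291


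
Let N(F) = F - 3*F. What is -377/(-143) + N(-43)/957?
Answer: 2609/957 ≈ 2.7262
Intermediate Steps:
N(F) = -2*F
-377/(-143) + N(-43)/957 = -377/(-143) - 2*(-43)/957 = -377*(-1/143) + 86*(1/957) = 29/11 + 86/957 = 2609/957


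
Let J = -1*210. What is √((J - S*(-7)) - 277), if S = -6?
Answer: 23*I ≈ 23.0*I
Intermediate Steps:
J = -210
√((J - S*(-7)) - 277) = √((-210 - (-6)*(-7)) - 277) = √((-210 - 1*42) - 277) = √((-210 - 42) - 277) = √(-252 - 277) = √(-529) = 23*I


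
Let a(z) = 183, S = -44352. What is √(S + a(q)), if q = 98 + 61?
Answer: I*√44169 ≈ 210.16*I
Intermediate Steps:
q = 159
√(S + a(q)) = √(-44352 + 183) = √(-44169) = I*√44169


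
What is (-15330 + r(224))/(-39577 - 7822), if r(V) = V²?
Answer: -34846/47399 ≈ -0.73516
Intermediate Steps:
(-15330 + r(224))/(-39577 - 7822) = (-15330 + 224²)/(-39577 - 7822) = (-15330 + 50176)/(-47399) = 34846*(-1/47399) = -34846/47399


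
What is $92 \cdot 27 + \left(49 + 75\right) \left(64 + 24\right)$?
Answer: $13396$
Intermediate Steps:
$92 \cdot 27 + \left(49 + 75\right) \left(64 + 24\right) = 2484 + 124 \cdot 88 = 2484 + 10912 = 13396$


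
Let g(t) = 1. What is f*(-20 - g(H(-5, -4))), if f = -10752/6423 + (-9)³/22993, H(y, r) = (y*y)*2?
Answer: 1763321721/49228013 ≈ 35.819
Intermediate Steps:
H(y, r) = 2*y² (H(y, r) = y²*2 = 2*y²)
f = -83967701/49228013 (f = -10752*1/6423 - 729*1/22993 = -3584/2141 - 729/22993 = -83967701/49228013 ≈ -1.7057)
f*(-20 - g(H(-5, -4))) = -83967701*(-20 - 1*1)/49228013 = -83967701*(-20 - 1)/49228013 = -83967701/49228013*(-21) = 1763321721/49228013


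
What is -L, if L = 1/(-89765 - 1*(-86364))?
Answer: 1/3401 ≈ 0.00029403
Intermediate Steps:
L = -1/3401 (L = 1/(-89765 + 86364) = 1/(-3401) = -1/3401 ≈ -0.00029403)
-L = -1*(-1/3401) = 1/3401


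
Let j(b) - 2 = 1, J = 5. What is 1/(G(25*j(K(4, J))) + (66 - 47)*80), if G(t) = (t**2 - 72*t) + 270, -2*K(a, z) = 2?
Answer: 1/2015 ≈ 0.00049628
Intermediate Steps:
K(a, z) = -1 (K(a, z) = -1/2*2 = -1)
j(b) = 3 (j(b) = 2 + 1 = 3)
G(t) = 270 + t**2 - 72*t
1/(G(25*j(K(4, J))) + (66 - 47)*80) = 1/((270 + (25*3)**2 - 1800*3) + (66 - 47)*80) = 1/((270 + 75**2 - 72*75) + 19*80) = 1/((270 + 5625 - 5400) + 1520) = 1/(495 + 1520) = 1/2015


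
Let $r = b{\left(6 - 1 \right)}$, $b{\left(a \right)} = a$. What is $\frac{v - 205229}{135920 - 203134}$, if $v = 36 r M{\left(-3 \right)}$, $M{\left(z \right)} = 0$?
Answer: $\frac{205229}{67214} \approx 3.0534$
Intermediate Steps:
$r = 5$ ($r = 6 - 1 = 5$)
$v = 0$ ($v = 36 \cdot 5 \cdot 0 = 180 \cdot 0 = 0$)
$\frac{v - 205229}{135920 - 203134} = \frac{0 - 205229}{135920 - 203134} = - \frac{205229}{-67214} = \left(-205229\right) \left(- \frac{1}{67214}\right) = \frac{205229}{67214}$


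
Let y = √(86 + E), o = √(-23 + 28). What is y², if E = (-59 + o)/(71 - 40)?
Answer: 2607/31 + √5/31 ≈ 84.169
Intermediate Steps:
o = √5 ≈ 2.2361
E = -59/31 + √5/31 (E = (-59 + √5)/(71 - 40) = (-59 + √5)/31 = (-59 + √5)*(1/31) = -59/31 + √5/31 ≈ -1.8311)
y = √(2607/31 + √5/31) (y = √(86 + (-59/31 + √5/31)) = √(2607/31 + √5/31) ≈ 9.1744)
y² = (√(80817 + 31*√5)/31)² = 2607/31 + √5/31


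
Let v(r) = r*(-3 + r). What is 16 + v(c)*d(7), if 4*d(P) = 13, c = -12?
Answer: 601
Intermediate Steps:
d(P) = 13/4 (d(P) = (¼)*13 = 13/4)
16 + v(c)*d(7) = 16 - 12*(-3 - 12)*(13/4) = 16 - 12*(-15)*(13/4) = 16 + 180*(13/4) = 16 + 585 = 601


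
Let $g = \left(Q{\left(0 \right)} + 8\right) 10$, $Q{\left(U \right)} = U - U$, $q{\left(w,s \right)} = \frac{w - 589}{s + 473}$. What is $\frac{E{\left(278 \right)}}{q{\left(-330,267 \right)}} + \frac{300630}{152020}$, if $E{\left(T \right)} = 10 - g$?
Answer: $\frac{74099227}{1270058} \approx 58.343$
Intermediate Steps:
$q{\left(w,s \right)} = \frac{-589 + w}{473 + s}$
$Q{\left(U \right)} = 0$
$g = 80$ ($g = \left(0 + 8\right) 10 = 8 \cdot 10 = 80$)
$E{\left(T \right)} = -70$ ($E{\left(T \right)} = 10 - 80 = -70$)
$\frac{E{\left(278 \right)}}{q{\left(-330,267 \right)}} + \frac{300630}{152020} = - \frac{70}{\frac{1}{473 + 267} \left(-589 - 330\right)} + \frac{300630}{152020} = - \frac{70}{\frac{1}{740} \left(-919\right)} + 300630 \cdot \frac{1}{152020} = - \frac{70}{\frac{1}{740} \left(-919\right)} + \frac{2733}{1382} = - \frac{70}{- \frac{919}{740}} + \frac{2733}{1382} = \left(-70\right) \left(- \frac{740}{919}\right) + \frac{2733}{1382} = \frac{51800}{919} + \frac{2733}{1382} = \frac{74099227}{1270058}$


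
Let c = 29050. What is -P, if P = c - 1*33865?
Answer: 4815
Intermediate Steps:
P = -4815 (P = 29050 - 1*33865 = 29050 - 33865 = -4815)
-P = -1*(-4815) = 4815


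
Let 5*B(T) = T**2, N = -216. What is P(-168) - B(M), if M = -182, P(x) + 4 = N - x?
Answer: -33384/5 ≈ -6676.8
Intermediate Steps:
P(x) = -220 - x (P(x) = -4 + (-216 - x) = -220 - x)
B(T) = T**2/5
P(-168) - B(M) = (-220 - 1*(-168)) - (-182)**2/5 = (-220 + 168) - 33124/5 = -52 - 1*33124/5 = -52 - 33124/5 = -33384/5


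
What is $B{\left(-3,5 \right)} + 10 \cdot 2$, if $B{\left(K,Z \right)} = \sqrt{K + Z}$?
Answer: $20 + \sqrt{2} \approx 21.414$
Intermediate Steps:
$B{\left(-3,5 \right)} + 10 \cdot 2 = \sqrt{-3 + 5} + 10 \cdot 2 = \sqrt{2} + 20 = 20 + \sqrt{2}$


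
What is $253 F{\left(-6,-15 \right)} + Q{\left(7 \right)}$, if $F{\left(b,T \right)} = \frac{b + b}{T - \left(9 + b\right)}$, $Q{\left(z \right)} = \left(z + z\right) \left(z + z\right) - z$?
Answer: $\frac{1073}{3} \approx 357.67$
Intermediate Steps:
$Q{\left(z \right)} = - z + 4 z^{2}$ ($Q{\left(z \right)} = 2 z 2 z - z = 4 z^{2} - z = - z + 4 z^{2}$)
$F{\left(b,T \right)} = \frac{2 b}{-9 + T - b}$ ($F{\left(b,T \right)} = \frac{2 b}{T - \left(9 + b\right)} = \frac{2 b}{-9 + T - b}$)
$253 F{\left(-6,-15 \right)} + Q{\left(7 \right)} = 253 \left(\left(-2\right) \left(-6\right) \frac{1}{9 - 6 - -15}\right) + 7 \left(-1 + 4 \cdot 7\right) = 253 \left(\left(-2\right) \left(-6\right) \frac{1}{9 - 6 + 15}\right) + 7 \left(-1 + 28\right) = 253 \left(\left(-2\right) \left(-6\right) \frac{1}{18}\right) + 7 \cdot 27 = 253 \left(\left(-2\right) \left(-6\right) \frac{1}{18}\right) + 189 = 253 \cdot \frac{2}{3} + 189 = \frac{506}{3} + 189 = \frac{1073}{3}$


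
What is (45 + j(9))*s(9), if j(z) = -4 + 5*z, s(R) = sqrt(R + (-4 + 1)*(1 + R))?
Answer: 86*I*sqrt(21) ≈ 394.1*I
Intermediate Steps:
s(R) = sqrt(-3 - 2*R) (s(R) = sqrt(R - 3*(1 + R)) = sqrt(R + (-3 - 3*R)) = sqrt(-3 - 2*R))
(45 + j(9))*s(9) = (45 + (-4 + 5*9))*sqrt(-3 - 2*9) = (45 + (-4 + 45))*sqrt(-3 - 18) = (45 + 41)*sqrt(-21) = 86*(I*sqrt(21)) = 86*I*sqrt(21)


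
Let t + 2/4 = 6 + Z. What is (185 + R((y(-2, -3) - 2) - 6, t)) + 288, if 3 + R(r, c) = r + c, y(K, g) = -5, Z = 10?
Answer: 945/2 ≈ 472.50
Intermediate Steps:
t = 31/2 (t = -½ + (6 + 10) = -½ + 16 = 31/2 ≈ 15.500)
R(r, c) = -3 + c + r (R(r, c) = -3 + (r + c) = -3 + (c + r) = -3 + c + r)
(185 + R((y(-2, -3) - 2) - 6, t)) + 288 = (185 + (-3 + 31/2 + ((-5 - 2) - 6))) + 288 = (185 + (-3 + 31/2 + (-7 - 6))) + 288 = (185 + (-3 + 31/2 - 13)) + 288 = (185 - ½) + 288 = 369/2 + 288 = 945/2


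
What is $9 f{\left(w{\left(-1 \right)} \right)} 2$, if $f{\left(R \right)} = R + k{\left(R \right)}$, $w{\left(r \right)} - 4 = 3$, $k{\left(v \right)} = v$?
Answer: $252$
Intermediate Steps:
$w{\left(r \right)} = 7$ ($w{\left(r \right)} = 4 + 3 = 7$)
$f{\left(R \right)} = 2 R$ ($f{\left(R \right)} = R + R = 2 R$)
$9 f{\left(w{\left(-1 \right)} \right)} 2 = 9 \cdot 2 \cdot 7 \cdot 2 = 9 \cdot 14 \cdot 2 = 126 \cdot 2 = 252$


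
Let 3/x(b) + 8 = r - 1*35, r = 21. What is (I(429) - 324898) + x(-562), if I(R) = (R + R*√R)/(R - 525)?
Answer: -114365717/352 - 143*√429/32 ≈ -3.2500e+5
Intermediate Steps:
x(b) = -3/22 (x(b) = 3/(-8 + (21 - 1*35)) = 3/(-8 + (21 - 35)) = 3/(-8 - 14) = 3/(-22) = 3*(-1/22) = -3/22)
I(R) = (R + R^(3/2))/(-525 + R)
(I(429) - 324898) + x(-562) = ((429 + 429^(3/2))/(-525 + 429) - 324898) - 3/22 = ((429 + 429*√429)/(-96) - 324898) - 3/22 = (-(429 + 429*√429)/96 - 324898) - 3/22 = ((-143/32 - 143*√429/32) - 324898) - 3/22 = (-10396879/32 - 143*√429/32) - 3/22 = -114365717/352 - 143*√429/32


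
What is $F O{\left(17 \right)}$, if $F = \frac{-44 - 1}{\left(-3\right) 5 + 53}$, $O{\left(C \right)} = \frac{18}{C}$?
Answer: $- \frac{405}{323} \approx -1.2539$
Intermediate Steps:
$F = - \frac{45}{38}$ ($F = - \frac{45}{-15 + 53} = - \frac{45}{38} \approx -1.1842$)
$F O{\left(17 \right)} = - \frac{45 \cdot \frac{18}{17}}{38} = - \frac{45 \cdot 18 \cdot \frac{1}{17}}{38} = \left(- \frac{45}{38}\right) \frac{18}{17} = - \frac{405}{323}$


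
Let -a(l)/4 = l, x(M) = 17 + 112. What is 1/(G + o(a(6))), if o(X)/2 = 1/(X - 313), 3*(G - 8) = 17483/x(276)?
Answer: 130419/6934349 ≈ 0.018808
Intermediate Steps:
x(M) = 129
a(l) = -4*l
G = 20579/387 (G = 8 + (17483/129)/3 = 8 + (17483*(1/129))/3 = 8 + (1/3)*(17483/129) = 8 + 17483/387 = 20579/387 ≈ 53.176)
o(X) = 2/(-313 + X) (o(X) = 2/(X - 313) = 2/(-313 + X))
1/(G + o(a(6))) = 1/(20579/387 + 2/(-313 - 4*6)) = 1/(20579/387 + 2/(-313 - 24)) = 1/(20579/387 + 2/(-337)) = 1/(20579/387 + 2*(-1/337)) = 1/(20579/387 - 2/337) = 1/(6934349/130419) = 130419/6934349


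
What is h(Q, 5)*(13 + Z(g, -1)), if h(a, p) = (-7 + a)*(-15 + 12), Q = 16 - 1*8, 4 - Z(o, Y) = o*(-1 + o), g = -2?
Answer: -33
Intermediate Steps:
Z(o, Y) = 4 - o*(-1 + o)
Q = 8 (Q = 16 - 8 = 8)
h(a, p) = 21 - 3*a (h(a, p) = (-7 + a)*(-3) = 21 - 3*a)
h(Q, 5)*(13 + Z(g, -1)) = (21 - 3*8)*(13 + (4 - 2 - 1*(-2)**2)) = (21 - 24)*(13 + (4 - 2 - 1*4)) = -3*(13 + (4 - 2 - 4)) = -3*(13 - 2) = -3*11 = -33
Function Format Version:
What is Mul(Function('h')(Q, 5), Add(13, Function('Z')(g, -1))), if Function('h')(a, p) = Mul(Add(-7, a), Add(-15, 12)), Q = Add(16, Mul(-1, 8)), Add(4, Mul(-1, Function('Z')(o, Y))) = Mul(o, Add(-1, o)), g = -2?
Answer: -33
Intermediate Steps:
Function('Z')(o, Y) = Add(4, Mul(-1, o, Add(-1, o))) (Function('Z')(o, Y) = Add(4, Mul(-1, Mul(o, Add(-1, o)))) = Add(4, Mul(-1, o, Add(-1, o))))
Q = 8 (Q = Add(16, -8) = 8)
Function('h')(a, p) = Add(21, Mul(-3, a)) (Function('h')(a, p) = Mul(Add(-7, a), -3) = Add(21, Mul(-3, a)))
Mul(Function('h')(Q, 5), Add(13, Function('Z')(g, -1))) = Mul(Add(21, Mul(-3, 8)), Add(13, Add(4, -2, Mul(-1, Pow(-2, 2))))) = Mul(Add(21, -24), Add(13, Add(4, -2, Mul(-1, 4)))) = Mul(-3, Add(13, Add(4, -2, -4))) = Mul(-3, Add(13, -2)) = Mul(-3, 11) = -33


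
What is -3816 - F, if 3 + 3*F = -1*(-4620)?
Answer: -5355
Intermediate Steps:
F = 1539 (F = -1 + (-1*(-4620))/3 = -1 + (⅓)*4620 = -1 + 1540 = 1539)
-3816 - F = -3816 - 1*1539 = -3816 - 1539 = -5355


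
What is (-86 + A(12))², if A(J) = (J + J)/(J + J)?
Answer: 7225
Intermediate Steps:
A(J) = 1 (A(J) = (2*J)/((2*J)) = (2*J)*(1/(2*J)) = 1)
(-86 + A(12))² = (-86 + 1)² = (-85)² = 7225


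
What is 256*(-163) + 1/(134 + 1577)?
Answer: -71396607/1711 ≈ -41728.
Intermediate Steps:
256*(-163) + 1/(134 + 1577) = -41728 + 1/1711 = -71396607/1711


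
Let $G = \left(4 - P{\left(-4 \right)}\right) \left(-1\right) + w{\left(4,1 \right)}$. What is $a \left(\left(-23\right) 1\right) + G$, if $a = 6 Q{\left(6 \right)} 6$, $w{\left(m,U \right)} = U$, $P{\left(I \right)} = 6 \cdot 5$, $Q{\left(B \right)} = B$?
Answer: $-4941$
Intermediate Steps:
$P{\left(I \right)} = 30$
$G = 27$ ($G = \left(4 - 30\right) \left(-1\right) + 1 = \left(-26\right) \left(-1\right) + 1 = 26 + 1 = 27$)
$a = 216$ ($a = 6 \cdot 6 \cdot 6 = 36 \cdot 6 = 216$)
$a \left(\left(-23\right) 1\right) + G = 216 \left(\left(-23\right) 1\right) + 27 = 216 \left(-23\right) + 27 = -4968 + 27 = -4941$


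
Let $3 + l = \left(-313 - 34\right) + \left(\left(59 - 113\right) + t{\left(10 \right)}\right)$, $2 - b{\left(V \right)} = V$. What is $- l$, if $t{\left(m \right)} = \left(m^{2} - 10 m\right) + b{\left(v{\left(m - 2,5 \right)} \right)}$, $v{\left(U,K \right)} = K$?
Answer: $407$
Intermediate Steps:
$b{\left(V \right)} = 2 - V$
$t{\left(m \right)} = -3 + m^{2} - 10 m$ ($t{\left(m \right)} = \left(m^{2} - 10 m\right) + \left(2 - 5\right) = \left(m^{2} - 10 m\right) - 3 = -3 + m^{2} - 10 m$)
$l = -407$ ($l = -3 + \left(\left(-313 - 34\right) + \left(\left(59 - 113\right) - \left(103 - 100\right)\right)\right) = -3 - 404 = -407$)
$- l = \left(-1\right) \left(-407\right) = 407$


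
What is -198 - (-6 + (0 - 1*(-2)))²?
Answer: -214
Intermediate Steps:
-198 - (-6 + (0 - 1*(-2)))² = -198 - (-6 + (0 + 2))² = -198 - (-6 + 2)² = -198 - 1*(-4)² = -198 - 1*16 = -198 - 16 = -214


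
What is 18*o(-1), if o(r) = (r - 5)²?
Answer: 648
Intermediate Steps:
o(r) = (-5 + r)²
18*o(-1) = 18*(-5 - 1)² = 18*(-6)² = 18*36 = 648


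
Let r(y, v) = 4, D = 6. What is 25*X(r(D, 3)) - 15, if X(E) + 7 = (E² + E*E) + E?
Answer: 710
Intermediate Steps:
X(E) = -7 + E + 2*E² (X(E) = -7 + ((E² + E*E) + E) = -7 + ((E² + E²) + E) = -7 + (2*E² + E) = -7 + (E + 2*E²) = -7 + E + 2*E²)
25*X(r(D, 3)) - 15 = 25*(-7 + 4 + 2*4²) - 15 = 25*(-7 + 4 + 2*16) - 15 = 25*(-7 + 4 + 32) - 15 = 25*29 - 15 = 725 - 15 = 710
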